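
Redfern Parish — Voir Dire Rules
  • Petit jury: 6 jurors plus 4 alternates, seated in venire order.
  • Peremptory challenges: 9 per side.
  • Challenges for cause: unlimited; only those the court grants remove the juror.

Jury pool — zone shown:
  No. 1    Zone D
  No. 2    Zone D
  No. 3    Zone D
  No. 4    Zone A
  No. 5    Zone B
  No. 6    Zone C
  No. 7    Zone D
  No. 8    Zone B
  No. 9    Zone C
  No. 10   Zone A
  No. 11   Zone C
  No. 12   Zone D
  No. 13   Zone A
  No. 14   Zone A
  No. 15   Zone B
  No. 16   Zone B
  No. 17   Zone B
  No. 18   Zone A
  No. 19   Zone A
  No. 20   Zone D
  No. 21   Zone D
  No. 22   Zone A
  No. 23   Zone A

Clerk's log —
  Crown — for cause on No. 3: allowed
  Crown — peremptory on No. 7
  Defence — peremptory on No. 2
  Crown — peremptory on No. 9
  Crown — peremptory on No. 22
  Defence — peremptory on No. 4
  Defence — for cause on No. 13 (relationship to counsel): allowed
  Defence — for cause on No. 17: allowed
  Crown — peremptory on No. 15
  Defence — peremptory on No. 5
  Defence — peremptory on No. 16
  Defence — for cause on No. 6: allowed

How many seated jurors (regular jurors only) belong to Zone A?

2

Removed: #2, #3, #4, #5, #6, #7, #9, #13, #15, #16, #17, #22.
Seated jurors 1–6: #1, #8, #10, #11, #12, #14 (alternates #18, #19, #20, #21 not counted).
Of those, in Zone A: #10, #14 → 2.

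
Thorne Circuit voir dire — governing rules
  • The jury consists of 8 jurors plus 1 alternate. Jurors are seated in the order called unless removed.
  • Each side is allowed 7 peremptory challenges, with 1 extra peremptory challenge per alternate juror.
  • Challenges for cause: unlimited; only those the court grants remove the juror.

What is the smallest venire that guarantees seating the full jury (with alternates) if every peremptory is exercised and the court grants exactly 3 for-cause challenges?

Seats to fill: 8 + 1 alternates = 9.
Peremptories: 7 + 1×1 = 8 per side × 2 sides = 16.
For-cause removals: 3.
Minimum venire: 9 + 16 + 3 = 28.

28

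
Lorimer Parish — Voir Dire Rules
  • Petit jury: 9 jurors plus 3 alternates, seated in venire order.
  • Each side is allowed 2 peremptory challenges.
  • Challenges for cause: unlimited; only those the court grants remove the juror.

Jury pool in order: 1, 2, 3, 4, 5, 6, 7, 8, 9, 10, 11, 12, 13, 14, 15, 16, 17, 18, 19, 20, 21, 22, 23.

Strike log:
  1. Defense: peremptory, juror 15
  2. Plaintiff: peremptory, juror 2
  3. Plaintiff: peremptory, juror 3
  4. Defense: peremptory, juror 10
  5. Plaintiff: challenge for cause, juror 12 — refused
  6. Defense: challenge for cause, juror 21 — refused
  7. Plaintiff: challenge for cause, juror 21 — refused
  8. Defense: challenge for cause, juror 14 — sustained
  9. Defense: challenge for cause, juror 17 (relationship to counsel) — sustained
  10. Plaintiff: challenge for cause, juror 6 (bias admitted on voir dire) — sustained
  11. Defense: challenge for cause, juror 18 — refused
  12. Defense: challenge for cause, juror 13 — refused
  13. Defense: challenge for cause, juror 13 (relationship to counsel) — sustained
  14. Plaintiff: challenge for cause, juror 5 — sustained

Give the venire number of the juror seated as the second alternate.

20

Removed: #2, #3, #5, #6, #10, #13, #14, #15, #17. (#12, #18, #21 stay — for-cause denied.)
Seating in order: seats 1–9 → #1, #4, #7, #8, #9, #11, #12, #16, #18; alternates → #19, #20, #21.
So alternate 2 is #20.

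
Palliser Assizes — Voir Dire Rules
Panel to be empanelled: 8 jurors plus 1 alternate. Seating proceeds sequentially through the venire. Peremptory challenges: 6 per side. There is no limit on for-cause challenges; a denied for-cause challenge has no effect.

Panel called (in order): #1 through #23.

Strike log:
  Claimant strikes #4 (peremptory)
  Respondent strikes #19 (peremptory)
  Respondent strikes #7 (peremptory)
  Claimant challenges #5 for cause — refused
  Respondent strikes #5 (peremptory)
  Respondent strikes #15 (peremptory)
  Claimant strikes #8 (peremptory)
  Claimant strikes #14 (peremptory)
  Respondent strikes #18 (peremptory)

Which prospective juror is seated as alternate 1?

Removed: #4, #5, #7, #8, #14, #15, #18, #19.
Seating in order: seats 1–8 → #1, #2, #3, #6, #9, #10, #11, #12; alternates → #13.
So alternate 1 is #13.

13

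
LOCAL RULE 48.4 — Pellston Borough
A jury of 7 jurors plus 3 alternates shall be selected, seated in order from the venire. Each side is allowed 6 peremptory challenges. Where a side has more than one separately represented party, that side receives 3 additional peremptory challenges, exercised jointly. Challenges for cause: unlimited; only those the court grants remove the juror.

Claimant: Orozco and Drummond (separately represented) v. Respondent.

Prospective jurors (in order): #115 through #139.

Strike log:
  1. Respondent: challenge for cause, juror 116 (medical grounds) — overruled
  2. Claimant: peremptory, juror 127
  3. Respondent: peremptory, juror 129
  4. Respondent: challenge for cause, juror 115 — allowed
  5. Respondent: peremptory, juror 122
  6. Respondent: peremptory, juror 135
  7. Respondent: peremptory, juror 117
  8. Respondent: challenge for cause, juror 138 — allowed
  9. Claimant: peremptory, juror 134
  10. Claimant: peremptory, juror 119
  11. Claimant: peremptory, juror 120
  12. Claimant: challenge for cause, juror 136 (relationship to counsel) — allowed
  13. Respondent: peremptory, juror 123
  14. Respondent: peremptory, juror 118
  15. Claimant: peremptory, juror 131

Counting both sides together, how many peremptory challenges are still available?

4

Claimant allotment: 6 base + 3 multi-party = 9. Respondent allotment: 6.
Claimant peremptories used: #127, #134, #119, #120, #131 — 5 (the for-cause on #136 doesn't count).
Respondent peremptories used: #129, #122, #135, #117, #123, #118 — 6 (for-cause on #116, #115, #138 don't count).
Remaining: (9 − 5) + (6 − 6) = 4.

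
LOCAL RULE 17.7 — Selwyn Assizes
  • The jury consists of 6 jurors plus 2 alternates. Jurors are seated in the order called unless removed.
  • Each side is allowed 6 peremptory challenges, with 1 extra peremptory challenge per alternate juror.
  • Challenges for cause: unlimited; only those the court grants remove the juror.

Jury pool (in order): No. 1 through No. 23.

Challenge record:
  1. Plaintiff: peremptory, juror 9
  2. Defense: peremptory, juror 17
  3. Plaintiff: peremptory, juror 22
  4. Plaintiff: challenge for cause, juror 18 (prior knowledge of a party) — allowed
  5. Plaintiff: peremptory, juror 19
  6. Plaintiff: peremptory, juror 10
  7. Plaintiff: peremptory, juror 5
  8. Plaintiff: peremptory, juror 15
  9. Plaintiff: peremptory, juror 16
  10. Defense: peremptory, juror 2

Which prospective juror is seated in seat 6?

8

Removed: #2, #5, #9, #10, #15, #16, #17, #18, #19, #22.
Seating in order: seats 1–6 → #1, #3, #4, #6, #7, #8; alternates → #11, #12.
So seat 6 is #8.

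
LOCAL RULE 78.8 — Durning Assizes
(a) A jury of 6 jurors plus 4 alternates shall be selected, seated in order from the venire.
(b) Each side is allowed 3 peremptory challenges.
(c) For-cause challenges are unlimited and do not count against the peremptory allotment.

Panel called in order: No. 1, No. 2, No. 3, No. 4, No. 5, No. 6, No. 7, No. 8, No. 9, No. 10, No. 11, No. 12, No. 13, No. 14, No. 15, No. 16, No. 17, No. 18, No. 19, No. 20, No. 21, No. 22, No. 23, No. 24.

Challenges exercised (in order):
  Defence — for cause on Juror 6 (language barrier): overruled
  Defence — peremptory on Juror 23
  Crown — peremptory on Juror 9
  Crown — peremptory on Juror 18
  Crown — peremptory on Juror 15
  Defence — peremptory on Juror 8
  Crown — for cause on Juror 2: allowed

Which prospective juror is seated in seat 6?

7

Removed: #2, #8, #9, #15, #18, #23. (#6 stays — for-cause denied.)
Filling seats in venire order through position 6: #1, #3, #4, #5, #6, #7.
So seat 6 is #7.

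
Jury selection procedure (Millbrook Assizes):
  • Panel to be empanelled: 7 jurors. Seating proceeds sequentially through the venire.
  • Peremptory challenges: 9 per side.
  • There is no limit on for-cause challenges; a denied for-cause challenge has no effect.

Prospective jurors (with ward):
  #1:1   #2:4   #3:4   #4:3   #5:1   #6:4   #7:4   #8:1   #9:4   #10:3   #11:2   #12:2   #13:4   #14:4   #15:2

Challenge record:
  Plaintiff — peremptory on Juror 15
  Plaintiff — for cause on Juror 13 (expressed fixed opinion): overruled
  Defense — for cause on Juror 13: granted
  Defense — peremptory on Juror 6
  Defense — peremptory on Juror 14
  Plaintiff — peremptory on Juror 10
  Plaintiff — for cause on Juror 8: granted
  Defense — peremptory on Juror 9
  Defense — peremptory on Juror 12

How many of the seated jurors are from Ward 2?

Removed: #6, #8, #9, #10, #12, #13, #14, #15.
Seated jurors 1–7: #1, #2, #3, #4, #5, #7, #11.
Of those, in Ward 2: #11 → 1.

1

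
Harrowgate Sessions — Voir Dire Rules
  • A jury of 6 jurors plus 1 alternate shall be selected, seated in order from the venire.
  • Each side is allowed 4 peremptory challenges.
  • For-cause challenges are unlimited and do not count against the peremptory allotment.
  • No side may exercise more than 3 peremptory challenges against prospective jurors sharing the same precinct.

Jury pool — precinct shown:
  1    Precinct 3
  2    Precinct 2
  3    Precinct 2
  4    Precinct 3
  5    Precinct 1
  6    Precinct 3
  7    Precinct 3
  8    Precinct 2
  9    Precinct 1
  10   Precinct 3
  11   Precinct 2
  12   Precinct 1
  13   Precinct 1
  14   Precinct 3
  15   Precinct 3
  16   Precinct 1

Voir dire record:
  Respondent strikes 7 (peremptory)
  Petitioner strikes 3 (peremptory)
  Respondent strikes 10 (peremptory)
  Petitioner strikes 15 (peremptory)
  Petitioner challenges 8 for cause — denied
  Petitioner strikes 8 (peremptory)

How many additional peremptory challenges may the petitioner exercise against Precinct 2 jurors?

1

Petitioner peremptories so far: #3, #15, #8 — 3 of 4 used, 1 left overall.
Against Precinct 2: #3, #8 — 2 used; per-precinct cap 3 leaves 1.
Binding limit: min(1, 1) = 1.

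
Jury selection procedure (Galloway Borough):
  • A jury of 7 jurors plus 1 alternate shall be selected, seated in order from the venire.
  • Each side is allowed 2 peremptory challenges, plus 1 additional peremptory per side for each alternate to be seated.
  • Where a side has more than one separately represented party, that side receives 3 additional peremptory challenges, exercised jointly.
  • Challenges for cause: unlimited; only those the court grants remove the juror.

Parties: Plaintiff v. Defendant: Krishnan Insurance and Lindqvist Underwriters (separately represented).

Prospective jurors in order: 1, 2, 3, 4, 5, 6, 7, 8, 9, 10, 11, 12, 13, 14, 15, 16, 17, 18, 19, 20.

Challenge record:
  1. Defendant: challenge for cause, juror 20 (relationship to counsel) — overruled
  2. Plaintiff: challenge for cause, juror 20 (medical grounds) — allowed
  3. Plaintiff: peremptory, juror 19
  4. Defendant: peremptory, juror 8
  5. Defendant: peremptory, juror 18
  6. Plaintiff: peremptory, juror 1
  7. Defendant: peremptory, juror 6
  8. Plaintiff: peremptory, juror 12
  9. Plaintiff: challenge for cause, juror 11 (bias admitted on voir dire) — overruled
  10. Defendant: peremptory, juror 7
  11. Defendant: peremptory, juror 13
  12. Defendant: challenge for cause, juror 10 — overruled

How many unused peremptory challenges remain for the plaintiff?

Plaintiff allotment: 2 base + 1 × 1 alternate = 3.
Plaintiff peremptories used: #19, #1, #12 — 3 (for-cause on #20, #11 don't count).
Remaining: 3 − 3 = 0.

0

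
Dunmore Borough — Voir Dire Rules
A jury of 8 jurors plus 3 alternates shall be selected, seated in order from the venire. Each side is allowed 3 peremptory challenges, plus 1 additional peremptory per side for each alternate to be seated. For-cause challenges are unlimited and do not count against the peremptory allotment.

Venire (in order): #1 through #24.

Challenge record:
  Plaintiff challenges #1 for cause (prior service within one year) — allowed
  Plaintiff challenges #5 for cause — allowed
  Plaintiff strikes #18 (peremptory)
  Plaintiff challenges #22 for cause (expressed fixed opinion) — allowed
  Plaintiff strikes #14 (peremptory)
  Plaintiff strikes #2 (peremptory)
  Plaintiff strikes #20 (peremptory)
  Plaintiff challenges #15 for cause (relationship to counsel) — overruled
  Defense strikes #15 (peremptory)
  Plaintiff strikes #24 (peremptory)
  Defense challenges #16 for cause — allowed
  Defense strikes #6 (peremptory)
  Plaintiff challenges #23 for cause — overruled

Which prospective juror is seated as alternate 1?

13

Removed: #1, #2, #5, #6, #14, #15, #16, #18, #20, #22, #24. (#23 stays — for-cause denied.)
Seating in order: seats 1–8 → #3, #4, #7, #8, #9, #10, #11, #12; alternates → #13, #17, #19.
So alternate 1 is #13.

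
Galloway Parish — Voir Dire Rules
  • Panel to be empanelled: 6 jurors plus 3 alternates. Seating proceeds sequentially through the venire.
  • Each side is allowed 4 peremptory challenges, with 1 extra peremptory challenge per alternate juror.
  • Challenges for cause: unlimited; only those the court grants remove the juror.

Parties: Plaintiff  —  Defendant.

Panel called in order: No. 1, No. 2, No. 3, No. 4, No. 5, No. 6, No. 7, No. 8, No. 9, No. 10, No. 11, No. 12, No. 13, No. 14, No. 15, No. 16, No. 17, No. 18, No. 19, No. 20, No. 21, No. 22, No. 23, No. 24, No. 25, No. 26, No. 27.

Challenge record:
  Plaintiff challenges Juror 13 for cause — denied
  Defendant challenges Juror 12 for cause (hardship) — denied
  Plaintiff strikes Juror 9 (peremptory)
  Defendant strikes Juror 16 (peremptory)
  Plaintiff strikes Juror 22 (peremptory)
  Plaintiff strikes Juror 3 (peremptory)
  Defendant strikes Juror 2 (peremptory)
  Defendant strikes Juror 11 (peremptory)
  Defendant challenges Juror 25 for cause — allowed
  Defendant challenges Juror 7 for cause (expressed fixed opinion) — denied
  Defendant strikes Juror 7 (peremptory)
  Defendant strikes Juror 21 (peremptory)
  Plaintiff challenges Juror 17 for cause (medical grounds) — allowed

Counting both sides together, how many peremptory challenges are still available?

6

Plaintiff allotment: 4 base + 1 × 3 alternates = 7. Defendant allotment: 4 base + 1 × 3 alternates = 7.
Plaintiff peremptories used: #9, #22, #3 — 3 (for-cause on #13, #17 don't count).
Defendant peremptories used: #16, #2, #11, #7, #21 — 5 (for-cause on #12, #25, #7 don't count).
Remaining: (7 − 3) + (7 − 5) = 6.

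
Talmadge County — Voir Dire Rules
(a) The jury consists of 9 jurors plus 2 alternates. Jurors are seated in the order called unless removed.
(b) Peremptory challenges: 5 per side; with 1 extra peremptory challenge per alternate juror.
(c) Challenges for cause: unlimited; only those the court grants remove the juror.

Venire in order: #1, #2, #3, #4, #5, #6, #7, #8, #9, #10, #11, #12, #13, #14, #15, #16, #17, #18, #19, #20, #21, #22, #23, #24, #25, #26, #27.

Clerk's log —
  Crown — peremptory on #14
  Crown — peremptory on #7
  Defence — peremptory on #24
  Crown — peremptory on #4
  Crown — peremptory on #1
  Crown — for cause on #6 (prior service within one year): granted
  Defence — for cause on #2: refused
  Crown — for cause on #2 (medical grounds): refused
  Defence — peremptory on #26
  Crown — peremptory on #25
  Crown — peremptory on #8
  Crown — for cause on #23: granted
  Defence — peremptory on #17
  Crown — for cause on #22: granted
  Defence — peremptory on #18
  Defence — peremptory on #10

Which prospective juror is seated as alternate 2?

Removed: #1, #4, #6, #7, #8, #10, #14, #17, #18, #22, #23, #24, #25, #26. (#2 stays — for-cause denied.)
Seating in order: seats 1–9 → #2, #3, #5, #9, #11, #12, #13, #15, #16; alternates → #19, #20.
So alternate 2 is #20.

20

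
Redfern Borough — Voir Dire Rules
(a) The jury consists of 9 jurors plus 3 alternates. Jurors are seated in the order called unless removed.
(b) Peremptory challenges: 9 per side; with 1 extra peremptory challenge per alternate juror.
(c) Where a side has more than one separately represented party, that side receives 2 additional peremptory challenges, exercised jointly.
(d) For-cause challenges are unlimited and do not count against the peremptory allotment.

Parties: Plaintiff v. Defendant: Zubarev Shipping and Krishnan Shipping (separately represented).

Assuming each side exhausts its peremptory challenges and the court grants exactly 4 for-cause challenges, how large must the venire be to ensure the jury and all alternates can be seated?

Seats to fill: 9 + 3 alternates = 12.
Peremptories — Plaintiff: 9 + 1×3 = 12; Defendant: 9 + 1×3 + 2 = 14; total 26.
For-cause removals: 4.
Minimum venire: 12 + 26 + 4 = 42.

42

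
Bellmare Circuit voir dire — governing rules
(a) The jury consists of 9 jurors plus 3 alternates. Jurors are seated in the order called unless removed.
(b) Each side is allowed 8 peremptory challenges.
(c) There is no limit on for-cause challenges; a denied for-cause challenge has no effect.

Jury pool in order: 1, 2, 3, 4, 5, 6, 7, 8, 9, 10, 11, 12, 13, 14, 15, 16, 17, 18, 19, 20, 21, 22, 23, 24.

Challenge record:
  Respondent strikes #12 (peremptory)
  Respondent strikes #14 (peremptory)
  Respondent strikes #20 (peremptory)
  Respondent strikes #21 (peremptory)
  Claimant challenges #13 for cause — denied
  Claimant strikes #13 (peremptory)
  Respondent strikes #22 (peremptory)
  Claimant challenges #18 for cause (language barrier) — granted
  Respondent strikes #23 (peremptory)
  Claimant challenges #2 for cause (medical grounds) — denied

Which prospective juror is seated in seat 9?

Removed: #12, #13, #14, #18, #20, #21, #22, #23. (#2 stays — for-cause denied.)
Filling seats in venire order through position 9: #1, #2, #3, #4, #5, #6, #7, #8, #9.
So seat 9 is #9.

9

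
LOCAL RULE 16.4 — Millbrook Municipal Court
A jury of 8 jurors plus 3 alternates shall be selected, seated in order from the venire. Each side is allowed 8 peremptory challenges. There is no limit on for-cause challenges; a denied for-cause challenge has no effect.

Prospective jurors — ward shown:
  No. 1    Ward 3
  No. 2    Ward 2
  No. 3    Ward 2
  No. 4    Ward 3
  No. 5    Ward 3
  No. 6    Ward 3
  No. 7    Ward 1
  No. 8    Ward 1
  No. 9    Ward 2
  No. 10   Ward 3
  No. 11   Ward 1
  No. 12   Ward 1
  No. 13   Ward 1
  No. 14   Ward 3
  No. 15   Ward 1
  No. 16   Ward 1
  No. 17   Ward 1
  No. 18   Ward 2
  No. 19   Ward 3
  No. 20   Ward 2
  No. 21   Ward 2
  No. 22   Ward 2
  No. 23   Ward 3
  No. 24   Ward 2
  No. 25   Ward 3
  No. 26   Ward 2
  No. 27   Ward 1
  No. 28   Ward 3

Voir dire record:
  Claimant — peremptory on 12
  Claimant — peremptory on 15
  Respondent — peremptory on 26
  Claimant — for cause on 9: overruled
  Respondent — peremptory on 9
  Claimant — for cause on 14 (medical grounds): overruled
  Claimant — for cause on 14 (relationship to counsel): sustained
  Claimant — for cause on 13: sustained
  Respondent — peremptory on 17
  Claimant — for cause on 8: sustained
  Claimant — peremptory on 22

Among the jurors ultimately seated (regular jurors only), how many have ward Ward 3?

5

Removed: #8, #9, #12, #13, #14, #15, #17, #22, #26.
Seated jurors 1–8: #1, #2, #3, #4, #5, #6, #7, #10 (alternates #11, #16, #18 not counted).
Of those, in Ward 3: #1, #4, #5, #6, #10 → 5.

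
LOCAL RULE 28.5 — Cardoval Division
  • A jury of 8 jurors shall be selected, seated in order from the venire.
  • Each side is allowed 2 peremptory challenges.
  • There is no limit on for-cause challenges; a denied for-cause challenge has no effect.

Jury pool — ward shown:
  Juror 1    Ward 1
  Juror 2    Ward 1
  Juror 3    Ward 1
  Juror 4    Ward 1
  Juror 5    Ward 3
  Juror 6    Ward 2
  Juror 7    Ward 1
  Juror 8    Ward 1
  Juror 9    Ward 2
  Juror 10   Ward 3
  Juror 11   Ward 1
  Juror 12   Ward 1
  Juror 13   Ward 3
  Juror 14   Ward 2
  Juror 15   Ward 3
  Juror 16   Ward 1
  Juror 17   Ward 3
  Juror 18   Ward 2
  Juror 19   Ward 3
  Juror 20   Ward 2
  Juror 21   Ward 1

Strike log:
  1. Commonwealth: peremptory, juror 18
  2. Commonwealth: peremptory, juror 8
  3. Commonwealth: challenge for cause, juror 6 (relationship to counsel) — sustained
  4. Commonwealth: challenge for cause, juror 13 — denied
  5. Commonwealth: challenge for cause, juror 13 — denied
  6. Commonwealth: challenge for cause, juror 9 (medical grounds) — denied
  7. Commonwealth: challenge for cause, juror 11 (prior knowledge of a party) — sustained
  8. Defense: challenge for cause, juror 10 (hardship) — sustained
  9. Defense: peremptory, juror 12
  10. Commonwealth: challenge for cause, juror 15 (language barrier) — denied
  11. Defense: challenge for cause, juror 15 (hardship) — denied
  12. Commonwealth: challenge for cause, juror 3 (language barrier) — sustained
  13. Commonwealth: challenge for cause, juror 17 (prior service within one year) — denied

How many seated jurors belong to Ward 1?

Removed: #3, #6, #8, #10, #11, #12, #18.
Seated jurors 1–8: #1, #2, #4, #5, #7, #9, #13, #14.
Of those, in Ward 1: #1, #2, #4, #7 → 4.

4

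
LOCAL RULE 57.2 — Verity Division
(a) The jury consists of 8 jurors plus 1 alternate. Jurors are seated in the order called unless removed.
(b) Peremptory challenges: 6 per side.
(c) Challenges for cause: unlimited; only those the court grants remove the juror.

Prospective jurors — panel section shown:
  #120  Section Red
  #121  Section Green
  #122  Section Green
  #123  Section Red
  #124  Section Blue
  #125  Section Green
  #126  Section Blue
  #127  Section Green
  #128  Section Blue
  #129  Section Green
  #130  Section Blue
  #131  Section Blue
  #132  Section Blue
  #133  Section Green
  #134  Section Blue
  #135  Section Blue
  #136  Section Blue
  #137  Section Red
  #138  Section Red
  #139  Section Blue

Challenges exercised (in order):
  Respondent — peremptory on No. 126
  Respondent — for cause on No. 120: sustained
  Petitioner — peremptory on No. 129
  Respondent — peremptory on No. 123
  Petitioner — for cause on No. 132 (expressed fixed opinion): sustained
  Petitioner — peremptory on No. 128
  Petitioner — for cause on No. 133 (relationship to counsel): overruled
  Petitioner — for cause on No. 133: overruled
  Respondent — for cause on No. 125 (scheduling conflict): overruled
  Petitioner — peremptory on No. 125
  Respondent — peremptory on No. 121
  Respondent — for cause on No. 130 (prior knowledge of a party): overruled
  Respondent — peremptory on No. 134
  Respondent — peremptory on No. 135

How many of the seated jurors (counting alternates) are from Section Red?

2

Removed: #120, #121, #123, #125, #126, #128, #129, #132, #134, #135.
Seated (9 incl. alternates): #122, #124, #127, #130, #131, #133, #136, #137, #138.
Of those, in Section Red: #137, #138 → 2.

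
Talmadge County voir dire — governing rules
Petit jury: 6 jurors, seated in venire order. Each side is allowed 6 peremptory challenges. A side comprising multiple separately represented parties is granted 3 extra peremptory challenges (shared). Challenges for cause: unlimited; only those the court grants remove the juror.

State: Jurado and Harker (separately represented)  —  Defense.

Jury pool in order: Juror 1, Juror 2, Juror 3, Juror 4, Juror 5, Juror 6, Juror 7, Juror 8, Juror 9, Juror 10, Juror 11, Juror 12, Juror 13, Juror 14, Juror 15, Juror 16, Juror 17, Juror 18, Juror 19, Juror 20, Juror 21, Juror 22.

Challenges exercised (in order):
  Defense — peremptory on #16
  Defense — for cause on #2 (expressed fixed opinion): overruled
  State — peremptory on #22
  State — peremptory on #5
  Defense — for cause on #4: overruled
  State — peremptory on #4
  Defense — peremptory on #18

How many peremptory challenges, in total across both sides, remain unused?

10

State allotment: 6 base + 3 multi-party = 9. Defense allotment: 6.
State peremptories used: #22, #5, #4 — 3.
Defense peremptories used: #16, #18 — 2 (for-cause on #2, #4 don't count).
Remaining: (9 − 3) + (6 − 2) = 10.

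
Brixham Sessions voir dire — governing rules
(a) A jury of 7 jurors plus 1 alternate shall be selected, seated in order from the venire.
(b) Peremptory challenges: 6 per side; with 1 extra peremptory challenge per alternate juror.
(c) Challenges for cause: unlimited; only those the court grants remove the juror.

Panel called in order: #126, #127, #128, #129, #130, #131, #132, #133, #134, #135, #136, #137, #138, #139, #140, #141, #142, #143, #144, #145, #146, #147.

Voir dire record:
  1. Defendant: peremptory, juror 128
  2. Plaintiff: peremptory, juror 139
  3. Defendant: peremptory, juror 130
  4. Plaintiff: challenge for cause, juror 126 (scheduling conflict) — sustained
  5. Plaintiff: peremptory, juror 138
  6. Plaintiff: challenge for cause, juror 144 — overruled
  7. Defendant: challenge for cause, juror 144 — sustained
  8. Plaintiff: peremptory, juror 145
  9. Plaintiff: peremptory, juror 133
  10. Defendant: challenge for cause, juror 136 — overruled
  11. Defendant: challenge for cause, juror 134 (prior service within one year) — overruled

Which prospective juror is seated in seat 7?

136

Removed: #126, #128, #130, #133, #138, #139, #144, #145. (#134, #136 stay — for-cause denied.)
Seating in order: seats 1–7 → #127, #129, #131, #132, #134, #135, #136; alternates → #137.
So seat 7 is #136.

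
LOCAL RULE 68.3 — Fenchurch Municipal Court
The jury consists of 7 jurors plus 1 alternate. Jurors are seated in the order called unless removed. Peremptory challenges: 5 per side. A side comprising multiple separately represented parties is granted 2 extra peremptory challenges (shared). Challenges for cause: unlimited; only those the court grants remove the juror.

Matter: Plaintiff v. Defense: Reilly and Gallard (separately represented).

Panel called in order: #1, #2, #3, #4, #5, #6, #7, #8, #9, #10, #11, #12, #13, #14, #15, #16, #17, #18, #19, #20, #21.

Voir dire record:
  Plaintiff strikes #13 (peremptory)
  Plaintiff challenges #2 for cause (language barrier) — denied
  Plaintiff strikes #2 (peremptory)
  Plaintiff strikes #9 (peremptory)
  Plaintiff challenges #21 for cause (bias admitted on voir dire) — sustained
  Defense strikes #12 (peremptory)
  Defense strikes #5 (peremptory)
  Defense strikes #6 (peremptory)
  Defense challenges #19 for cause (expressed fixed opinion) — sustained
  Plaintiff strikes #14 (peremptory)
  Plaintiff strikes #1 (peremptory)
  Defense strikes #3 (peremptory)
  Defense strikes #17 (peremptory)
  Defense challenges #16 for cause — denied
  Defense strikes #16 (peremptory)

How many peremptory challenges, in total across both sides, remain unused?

1

Plaintiff allotment: 5. Defense allotment: 5 base + 2 multi-party = 7.
Plaintiff peremptories used: #13, #2, #9, #14, #1 — 5 (for-cause on #2, #21 don't count).
Defense peremptories used: #12, #5, #6, #3, #17, #16 — 6 (for-cause on #19, #16 don't count).
Remaining: (5 − 5) + (7 − 6) = 1.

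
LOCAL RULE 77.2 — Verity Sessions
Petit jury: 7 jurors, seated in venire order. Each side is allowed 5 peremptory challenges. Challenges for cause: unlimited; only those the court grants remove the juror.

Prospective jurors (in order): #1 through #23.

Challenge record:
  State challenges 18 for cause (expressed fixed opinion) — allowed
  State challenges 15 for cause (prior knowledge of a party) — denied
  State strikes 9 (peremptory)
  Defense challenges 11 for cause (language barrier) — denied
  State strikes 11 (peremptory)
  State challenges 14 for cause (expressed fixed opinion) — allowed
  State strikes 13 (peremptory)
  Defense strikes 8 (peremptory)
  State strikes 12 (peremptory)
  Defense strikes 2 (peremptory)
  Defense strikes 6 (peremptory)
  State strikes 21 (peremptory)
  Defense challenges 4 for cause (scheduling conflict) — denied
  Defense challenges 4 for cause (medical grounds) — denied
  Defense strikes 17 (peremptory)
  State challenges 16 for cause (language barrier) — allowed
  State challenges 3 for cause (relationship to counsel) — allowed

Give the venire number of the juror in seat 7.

19

Removed: #2, #3, #6, #8, #9, #11, #12, #13, #14, #16, #17, #18, #21. (#4, #15 stay — for-cause denied.)
Seating in order: seats 1–7 → #1, #4, #5, #7, #10, #15, #19.
So seat 7 is #19.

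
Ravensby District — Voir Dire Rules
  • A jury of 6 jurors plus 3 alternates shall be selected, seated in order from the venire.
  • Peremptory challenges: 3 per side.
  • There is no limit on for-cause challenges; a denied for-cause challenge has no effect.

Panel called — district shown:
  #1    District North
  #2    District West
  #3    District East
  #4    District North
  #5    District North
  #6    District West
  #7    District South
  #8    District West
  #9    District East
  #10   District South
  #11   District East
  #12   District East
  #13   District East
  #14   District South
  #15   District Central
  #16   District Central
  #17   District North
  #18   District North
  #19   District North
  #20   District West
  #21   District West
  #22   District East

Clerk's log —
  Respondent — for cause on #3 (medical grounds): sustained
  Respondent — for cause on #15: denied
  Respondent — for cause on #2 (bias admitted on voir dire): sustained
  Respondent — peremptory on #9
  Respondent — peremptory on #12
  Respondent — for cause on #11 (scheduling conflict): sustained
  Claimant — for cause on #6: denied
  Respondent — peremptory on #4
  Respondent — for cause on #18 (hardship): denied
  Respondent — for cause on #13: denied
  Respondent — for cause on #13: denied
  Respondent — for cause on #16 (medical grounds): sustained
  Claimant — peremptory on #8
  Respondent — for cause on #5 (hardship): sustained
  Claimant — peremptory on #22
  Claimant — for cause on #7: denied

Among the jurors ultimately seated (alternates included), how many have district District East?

1

Removed: #2, #3, #4, #5, #8, #9, #11, #12, #16, #22.
Seated (9 incl. alternates): #1, #6, #7, #10, #13, #14, #15, #17, #18.
Of those, in District East: #13 → 1.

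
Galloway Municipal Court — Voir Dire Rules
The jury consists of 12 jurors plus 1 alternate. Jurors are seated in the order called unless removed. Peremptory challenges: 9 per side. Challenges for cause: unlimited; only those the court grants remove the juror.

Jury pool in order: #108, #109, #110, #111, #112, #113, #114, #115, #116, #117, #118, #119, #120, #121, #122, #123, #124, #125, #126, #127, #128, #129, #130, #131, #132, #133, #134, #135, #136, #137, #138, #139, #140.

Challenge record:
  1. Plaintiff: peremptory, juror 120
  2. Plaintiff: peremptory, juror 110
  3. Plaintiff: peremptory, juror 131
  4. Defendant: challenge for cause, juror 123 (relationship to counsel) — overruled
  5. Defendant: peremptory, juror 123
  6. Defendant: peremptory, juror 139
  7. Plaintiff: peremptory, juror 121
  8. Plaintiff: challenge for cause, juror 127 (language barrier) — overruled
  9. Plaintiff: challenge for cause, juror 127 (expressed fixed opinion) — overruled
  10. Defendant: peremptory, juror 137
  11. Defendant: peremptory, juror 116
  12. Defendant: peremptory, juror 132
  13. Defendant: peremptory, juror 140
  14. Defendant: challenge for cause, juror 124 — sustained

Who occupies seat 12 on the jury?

Removed: #110, #116, #120, #121, #123, #124, #131, #132, #137, #139, #140. (#127 stays — for-cause denied.)
Seating in order: seats 1–12 → #108, #109, #111, #112, #113, #114, #115, #117, #118, #119, #122, #125; alternates → #126.
So seat 12 is #125.

125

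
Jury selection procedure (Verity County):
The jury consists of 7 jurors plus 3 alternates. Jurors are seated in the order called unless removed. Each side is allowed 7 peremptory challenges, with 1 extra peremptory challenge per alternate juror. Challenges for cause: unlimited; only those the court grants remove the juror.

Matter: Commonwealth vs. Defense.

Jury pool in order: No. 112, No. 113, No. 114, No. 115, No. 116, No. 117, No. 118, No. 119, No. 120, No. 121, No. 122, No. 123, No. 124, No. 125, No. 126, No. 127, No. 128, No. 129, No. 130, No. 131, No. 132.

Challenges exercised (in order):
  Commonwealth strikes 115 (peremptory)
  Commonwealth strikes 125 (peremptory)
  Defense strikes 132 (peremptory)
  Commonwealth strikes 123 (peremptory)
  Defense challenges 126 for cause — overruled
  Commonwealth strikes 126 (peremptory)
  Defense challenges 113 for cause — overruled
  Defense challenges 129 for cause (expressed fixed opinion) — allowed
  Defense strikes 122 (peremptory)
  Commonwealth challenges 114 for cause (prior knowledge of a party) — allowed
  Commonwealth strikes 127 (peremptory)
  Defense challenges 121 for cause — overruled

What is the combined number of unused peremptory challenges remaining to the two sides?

Commonwealth allotment: 7 base + 1 × 3 alternates = 10. Defense allotment: 7 base + 1 × 3 alternates = 10.
Commonwealth peremptories used: #115, #125, #123, #126, #127 — 5 (the for-cause on #114 doesn't count).
Defense peremptories used: #132, #122 — 2 (for-cause on #126, #113, #129, #121 don't count).
Remaining: (10 − 5) + (10 − 2) = 13.

13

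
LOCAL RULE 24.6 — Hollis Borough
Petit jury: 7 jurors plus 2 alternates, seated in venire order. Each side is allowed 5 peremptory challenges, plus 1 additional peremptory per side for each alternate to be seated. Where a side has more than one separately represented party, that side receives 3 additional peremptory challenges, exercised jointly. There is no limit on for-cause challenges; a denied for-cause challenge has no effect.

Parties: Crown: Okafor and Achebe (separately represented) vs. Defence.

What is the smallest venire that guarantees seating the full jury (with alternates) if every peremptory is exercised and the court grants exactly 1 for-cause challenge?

27

Seats to fill: 7 + 2 alternates = 9.
Peremptories — Crown: 5 + 1×2 + 3 = 10; Defence: 5 + 1×2 = 7; total 17.
For-cause removals: 1.
Minimum venire: 9 + 17 + 1 = 27.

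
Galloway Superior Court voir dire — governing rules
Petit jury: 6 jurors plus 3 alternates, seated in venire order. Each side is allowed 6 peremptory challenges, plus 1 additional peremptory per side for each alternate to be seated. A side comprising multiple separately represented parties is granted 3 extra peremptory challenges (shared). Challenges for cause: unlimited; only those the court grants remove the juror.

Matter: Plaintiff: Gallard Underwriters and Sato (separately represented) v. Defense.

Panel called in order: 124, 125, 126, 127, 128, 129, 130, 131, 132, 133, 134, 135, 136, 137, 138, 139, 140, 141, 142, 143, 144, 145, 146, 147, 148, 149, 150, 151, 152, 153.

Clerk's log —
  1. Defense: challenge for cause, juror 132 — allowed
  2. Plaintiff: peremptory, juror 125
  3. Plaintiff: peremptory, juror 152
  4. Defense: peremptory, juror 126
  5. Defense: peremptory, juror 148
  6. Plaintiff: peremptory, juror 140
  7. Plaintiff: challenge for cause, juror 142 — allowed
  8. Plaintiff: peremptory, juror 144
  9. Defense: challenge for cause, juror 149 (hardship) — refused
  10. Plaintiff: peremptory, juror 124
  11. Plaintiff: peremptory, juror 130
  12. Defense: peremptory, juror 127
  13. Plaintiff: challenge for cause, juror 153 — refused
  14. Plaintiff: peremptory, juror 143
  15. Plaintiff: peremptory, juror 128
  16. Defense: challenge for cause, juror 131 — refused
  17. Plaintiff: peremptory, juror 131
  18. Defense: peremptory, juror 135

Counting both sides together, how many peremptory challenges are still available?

8

Plaintiff allotment: 6 base + 1 × 3 alternates + 3 multi-party = 12. Defense allotment: 6 base + 1 × 3 alternates = 9.
Plaintiff peremptories used: #125, #152, #140, #144, #124, #130, #143, #128, #131 — 9 (for-cause on #142, #153 don't count).
Defense peremptories used: #126, #148, #127, #135 — 4 (for-cause on #132, #149, #131 don't count).
Remaining: (12 − 9) + (9 − 4) = 8.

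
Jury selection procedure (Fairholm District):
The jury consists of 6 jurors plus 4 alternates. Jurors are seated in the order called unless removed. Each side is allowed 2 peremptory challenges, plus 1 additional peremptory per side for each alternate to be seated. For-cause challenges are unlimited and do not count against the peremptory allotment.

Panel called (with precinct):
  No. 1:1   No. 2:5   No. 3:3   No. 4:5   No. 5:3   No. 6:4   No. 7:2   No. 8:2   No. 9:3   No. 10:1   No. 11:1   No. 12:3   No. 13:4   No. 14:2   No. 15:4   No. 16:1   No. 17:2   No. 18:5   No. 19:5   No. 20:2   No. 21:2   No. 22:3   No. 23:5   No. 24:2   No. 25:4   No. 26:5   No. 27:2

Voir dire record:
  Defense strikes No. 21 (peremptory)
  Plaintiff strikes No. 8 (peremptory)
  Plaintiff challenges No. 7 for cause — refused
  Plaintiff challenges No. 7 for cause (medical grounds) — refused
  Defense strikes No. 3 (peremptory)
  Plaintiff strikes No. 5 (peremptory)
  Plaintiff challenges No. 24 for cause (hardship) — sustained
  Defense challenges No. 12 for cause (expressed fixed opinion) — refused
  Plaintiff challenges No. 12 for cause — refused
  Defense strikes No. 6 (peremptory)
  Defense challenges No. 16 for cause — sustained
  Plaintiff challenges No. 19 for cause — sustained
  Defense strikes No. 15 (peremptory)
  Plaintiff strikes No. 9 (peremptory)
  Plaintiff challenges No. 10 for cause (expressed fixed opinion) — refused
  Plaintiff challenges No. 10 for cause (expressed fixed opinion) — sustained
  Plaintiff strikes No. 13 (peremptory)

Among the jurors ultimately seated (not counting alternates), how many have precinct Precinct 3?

Removed: #3, #5, #6, #8, #9, #10, #13, #15, #16, #19, #21, #24.
Seated jurors 1–6: #1, #2, #4, #7, #11, #12 (alternates #14, #17, #18, #20 not counted).
Of those, in Precinct 3: #12 → 1.

1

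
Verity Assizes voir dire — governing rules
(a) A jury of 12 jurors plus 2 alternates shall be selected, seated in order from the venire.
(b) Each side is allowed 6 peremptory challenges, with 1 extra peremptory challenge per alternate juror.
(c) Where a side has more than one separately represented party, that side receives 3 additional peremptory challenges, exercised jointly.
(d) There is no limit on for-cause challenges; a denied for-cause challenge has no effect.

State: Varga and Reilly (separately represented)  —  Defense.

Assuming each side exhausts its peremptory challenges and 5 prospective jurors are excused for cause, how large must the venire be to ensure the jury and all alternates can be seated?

38

Seats to fill: 12 + 2 alternates = 14.
Peremptories — State: 6 + 1×2 + 3 = 11; Defense: 6 + 1×2 = 8; total 19.
For-cause removals: 5.
Minimum venire: 14 + 19 + 5 = 38.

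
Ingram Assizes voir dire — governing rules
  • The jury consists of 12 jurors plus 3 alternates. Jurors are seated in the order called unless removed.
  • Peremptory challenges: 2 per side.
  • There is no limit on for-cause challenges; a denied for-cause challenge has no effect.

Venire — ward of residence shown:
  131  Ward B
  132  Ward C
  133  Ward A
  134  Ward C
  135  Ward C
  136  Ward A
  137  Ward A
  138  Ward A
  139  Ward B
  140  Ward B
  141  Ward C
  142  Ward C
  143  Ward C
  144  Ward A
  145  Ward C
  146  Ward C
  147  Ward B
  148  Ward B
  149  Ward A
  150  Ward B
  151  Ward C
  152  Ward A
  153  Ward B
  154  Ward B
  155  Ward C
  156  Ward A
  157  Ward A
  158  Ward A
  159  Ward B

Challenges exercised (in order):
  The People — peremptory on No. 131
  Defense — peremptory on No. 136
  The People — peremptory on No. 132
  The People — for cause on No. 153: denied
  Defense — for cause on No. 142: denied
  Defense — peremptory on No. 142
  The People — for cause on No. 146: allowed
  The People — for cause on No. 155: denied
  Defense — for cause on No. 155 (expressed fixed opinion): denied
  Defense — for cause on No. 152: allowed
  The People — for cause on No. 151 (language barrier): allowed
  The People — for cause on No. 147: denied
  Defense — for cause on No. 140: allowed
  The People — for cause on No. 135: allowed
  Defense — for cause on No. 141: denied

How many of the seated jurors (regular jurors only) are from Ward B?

3

Removed: #131, #132, #135, #136, #140, #142, #146, #151, #152.
Seated jurors 1–12: #133, #134, #137, #138, #139, #141, #143, #144, #145, #147, #148, #149 (alternates #150, #153, #154 not counted).
Of those, in Ward B: #139, #147, #148 → 3.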